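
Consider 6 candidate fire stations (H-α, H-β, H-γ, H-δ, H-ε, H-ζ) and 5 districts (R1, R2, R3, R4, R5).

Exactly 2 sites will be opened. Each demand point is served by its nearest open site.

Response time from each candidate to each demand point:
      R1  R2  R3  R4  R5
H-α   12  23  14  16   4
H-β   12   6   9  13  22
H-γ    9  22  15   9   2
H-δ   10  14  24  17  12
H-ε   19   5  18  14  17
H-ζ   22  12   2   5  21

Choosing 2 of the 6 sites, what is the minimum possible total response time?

Open {H-γ, H-ζ}.
  R1→H-γ 9, R2→H-ζ 12, R3→H-ζ 2, R4→H-ζ 5, R5→H-γ 2  ⇒ total 30.
Compare {H-α, H-ζ}: total 35.
Compare {H-β, H-γ}: total 35.
No size-2 selection does better; minimum is 30.

30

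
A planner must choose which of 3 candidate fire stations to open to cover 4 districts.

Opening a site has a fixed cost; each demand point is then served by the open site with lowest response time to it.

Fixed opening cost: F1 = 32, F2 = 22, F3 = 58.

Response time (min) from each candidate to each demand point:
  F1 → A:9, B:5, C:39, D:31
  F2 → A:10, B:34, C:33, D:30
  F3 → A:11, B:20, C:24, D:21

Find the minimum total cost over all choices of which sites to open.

116

Open {F1}: assign each demand point to its cheapest open site.
  A→F1 9, B→F1 5, C→F1 39, D→F1 31
  response time 84, fixed 32 → total 116.
Compare {F2}: response time 107 + fixed 22 = 129.
Compare {F1, F2}: response time 77 + fixed 54 = 131.
Compare {F3}: response time 76 + fixed 58 = 134.
All other subsets cost ≥ 129. Minimum total cost: 116.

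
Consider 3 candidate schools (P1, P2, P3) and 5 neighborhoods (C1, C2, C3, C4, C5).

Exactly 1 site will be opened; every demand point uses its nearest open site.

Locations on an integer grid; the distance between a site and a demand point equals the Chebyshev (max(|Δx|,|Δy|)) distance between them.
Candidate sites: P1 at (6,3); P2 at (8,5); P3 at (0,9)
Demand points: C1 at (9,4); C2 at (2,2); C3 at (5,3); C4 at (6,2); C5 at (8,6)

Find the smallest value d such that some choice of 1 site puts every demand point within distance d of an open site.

4

Open {P1}.
  Farthest demand point is C2 at distance 4 (to P1); all others are ≤ 4.
With {P2} the worst case is 6.
With {P3} the worst case is 9.
No size-1 selection achieves below 4.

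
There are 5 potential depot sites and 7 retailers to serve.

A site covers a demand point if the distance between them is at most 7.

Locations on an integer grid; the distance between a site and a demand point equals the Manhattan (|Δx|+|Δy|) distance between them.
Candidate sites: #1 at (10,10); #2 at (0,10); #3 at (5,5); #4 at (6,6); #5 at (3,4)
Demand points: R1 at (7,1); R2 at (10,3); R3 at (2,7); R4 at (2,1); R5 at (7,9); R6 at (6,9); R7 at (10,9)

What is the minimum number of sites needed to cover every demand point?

Coverage sets (demand points within 7 of each site):
  #1: {R2, R5, R6, R7}
  #2: {R3, R6}
  #3: {R1, R2, R3, R4, R5, R6}
  #4: {R1, R2, R3, R5, R6, R7}
  #5: {R1, R3, R4}
No single site covers all 7 demand points.
But {#1, #3} covers everything, so the minimum is 2.

2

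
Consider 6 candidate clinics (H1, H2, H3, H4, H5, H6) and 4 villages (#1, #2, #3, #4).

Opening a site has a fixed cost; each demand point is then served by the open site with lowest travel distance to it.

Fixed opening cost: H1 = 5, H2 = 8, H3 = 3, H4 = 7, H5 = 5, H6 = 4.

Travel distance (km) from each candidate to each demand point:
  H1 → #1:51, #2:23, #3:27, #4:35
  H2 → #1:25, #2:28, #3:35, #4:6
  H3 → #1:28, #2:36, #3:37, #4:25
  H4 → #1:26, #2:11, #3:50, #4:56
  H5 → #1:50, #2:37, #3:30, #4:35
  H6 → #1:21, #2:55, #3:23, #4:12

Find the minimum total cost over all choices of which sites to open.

78

Open {H4, H6}: assign each demand point to its cheapest open site.
  #1→H6 21, #2→H4 11, #3→H6 23, #4→H6 12
  travel distance 67, fixed 11 → total 78.
Compare {H2, H4, H6}: travel distance 61 + fixed 19 = 80.
Compare {H3, H4, H6}: travel distance 67 + fixed 14 = 81.
Compare {H1, H4, H6}: travel distance 67 + fixed 16 = 83.
All other subsets cost ≥ 80. Minimum total cost: 78.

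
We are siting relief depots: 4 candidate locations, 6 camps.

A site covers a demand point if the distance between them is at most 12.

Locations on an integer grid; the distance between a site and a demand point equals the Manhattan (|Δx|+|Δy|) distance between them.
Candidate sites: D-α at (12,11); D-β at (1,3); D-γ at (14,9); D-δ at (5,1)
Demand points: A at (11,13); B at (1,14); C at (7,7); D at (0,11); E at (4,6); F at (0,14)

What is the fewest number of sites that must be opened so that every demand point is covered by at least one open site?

Coverage sets (demand points within 12 of each site):
  D-α: {A, C, D}
  D-β: {B, C, D, E, F}
  D-γ: {A, C}
  D-δ: {C, E}
No single site covers all 6 demand points.
But {D-α, D-β} covers everything, so the minimum is 2.

2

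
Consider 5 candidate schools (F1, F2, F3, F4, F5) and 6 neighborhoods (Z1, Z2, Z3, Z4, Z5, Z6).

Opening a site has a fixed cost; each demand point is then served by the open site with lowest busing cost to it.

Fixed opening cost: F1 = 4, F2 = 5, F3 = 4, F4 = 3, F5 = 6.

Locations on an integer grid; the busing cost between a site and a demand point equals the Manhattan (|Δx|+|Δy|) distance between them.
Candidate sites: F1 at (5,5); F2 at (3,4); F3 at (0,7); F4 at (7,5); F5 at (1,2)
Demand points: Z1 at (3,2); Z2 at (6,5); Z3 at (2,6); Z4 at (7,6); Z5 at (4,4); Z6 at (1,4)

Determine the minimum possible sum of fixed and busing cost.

Open {F2, F4}: assign each demand point to its cheapest open site.
  Z1→F2 2, Z2→F4 1, Z3→F2 3, Z4→F4 1, Z5→F2 1, Z6→F2 2
  busing cost 10, fixed 8 → total 18.
Compare {F1, F2}: busing cost 12 + fixed 9 = 21.
Compare {F1, F2, F4}: busing cost 10 + fixed 12 = 22.
Compare {F2, F3, F4}: busing cost 10 + fixed 12 = 22.
All other subsets cost ≥ 21. Minimum total cost: 18.

18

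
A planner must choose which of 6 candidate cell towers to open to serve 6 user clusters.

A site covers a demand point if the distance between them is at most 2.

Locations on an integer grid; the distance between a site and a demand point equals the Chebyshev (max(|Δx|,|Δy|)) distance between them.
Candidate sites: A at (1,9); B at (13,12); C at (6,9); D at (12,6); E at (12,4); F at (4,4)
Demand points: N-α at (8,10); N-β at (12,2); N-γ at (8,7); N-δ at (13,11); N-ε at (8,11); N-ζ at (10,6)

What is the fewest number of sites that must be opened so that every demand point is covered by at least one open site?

Coverage sets (demand points within 2 of each site):
  A: {}
  B: {N-δ}
  C: {N-α, N-γ, N-ε}
  D: {N-ζ}
  E: {N-β, N-ζ}
  F: {}
No 2 sites suffice: every size-2 union leaves at least one demand point uncovered.
But {B, C, E} covers everything, so the minimum is 3.

3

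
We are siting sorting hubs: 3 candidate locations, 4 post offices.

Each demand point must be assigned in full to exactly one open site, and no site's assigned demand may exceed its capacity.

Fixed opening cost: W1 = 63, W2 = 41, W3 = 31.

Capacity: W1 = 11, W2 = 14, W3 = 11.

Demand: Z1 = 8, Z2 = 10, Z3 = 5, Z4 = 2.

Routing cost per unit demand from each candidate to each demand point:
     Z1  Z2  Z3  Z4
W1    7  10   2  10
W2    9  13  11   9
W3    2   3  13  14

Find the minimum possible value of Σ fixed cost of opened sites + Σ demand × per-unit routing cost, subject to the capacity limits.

265

Open {W1, W2, W3}; cheapest assignment that respects the capacities:
  W1 (cap 11, load 5): Z3 — cost 5×2 = 10
  W2 (cap 14, load 10): Z1, Z4 — cost 8×9 + 2×9 = 90
  W3 (cap 11, load 10): Z2 — cost 10×3 = 30
  Shipping 130, fixed 135 → total 265.
  Any other capacity-feasible assignment to {W1, W2, W3} ships for at least 130.
Total demand is 25; every other set of sites either has combined capacity below 25 or cannot fit the demands without splitting one across sites, so {W1, W2, W3} is the only feasible choice of open sites. Minimum: 265.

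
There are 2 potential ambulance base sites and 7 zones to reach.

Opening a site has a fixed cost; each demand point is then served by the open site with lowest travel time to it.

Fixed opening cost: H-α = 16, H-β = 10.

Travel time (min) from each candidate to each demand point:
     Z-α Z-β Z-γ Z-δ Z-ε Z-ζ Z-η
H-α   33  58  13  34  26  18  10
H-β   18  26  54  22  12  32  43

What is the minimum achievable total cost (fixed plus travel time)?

Open {H-α, H-β}: assign each demand point to its cheapest open site.
  Z-α→H-β 18, Z-β→H-β 26, Z-γ→H-α 13, Z-δ→H-β 22, Z-ε→H-β 12, Z-ζ→H-α 18, Z-η→H-α 10
  travel time 119, fixed 26 → total 145.
Compare {H-α}: travel time 192 + fixed 16 = 208.
Compare {H-β}: travel time 207 + fixed 10 = 217.

145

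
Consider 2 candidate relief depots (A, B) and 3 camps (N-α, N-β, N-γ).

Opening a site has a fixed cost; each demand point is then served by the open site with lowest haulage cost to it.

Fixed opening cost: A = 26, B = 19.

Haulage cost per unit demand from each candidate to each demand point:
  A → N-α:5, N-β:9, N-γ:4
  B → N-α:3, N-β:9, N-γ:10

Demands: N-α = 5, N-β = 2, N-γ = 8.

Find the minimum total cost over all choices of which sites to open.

101

Open {A}: assign each demand point to its cheapest open site.
  N-α→A 5×5=25, N-β→A 2×9=18, N-γ→A 8×4=32
  haulage cost 75, fixed 26 → total 101.
Compare {A, B}: haulage cost 65 + fixed 45 = 110.
Compare {B}: haulage cost 113 + fixed 19 = 132.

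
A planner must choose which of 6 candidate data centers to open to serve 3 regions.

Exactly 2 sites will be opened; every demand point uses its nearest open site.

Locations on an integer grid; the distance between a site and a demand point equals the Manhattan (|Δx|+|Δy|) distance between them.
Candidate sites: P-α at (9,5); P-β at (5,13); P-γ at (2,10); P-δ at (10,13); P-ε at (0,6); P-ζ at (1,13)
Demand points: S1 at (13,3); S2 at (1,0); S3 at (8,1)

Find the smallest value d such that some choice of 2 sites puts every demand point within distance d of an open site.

Open {P-α, P-ε}.
  Farthest demand point is S2 at distance 7 (to P-ε); all others are ≤ 7.
With {P-α, P-γ} the worst case is 11.
With {P-α, P-β} the worst case is 13.
No size-2 selection achieves below 7.

7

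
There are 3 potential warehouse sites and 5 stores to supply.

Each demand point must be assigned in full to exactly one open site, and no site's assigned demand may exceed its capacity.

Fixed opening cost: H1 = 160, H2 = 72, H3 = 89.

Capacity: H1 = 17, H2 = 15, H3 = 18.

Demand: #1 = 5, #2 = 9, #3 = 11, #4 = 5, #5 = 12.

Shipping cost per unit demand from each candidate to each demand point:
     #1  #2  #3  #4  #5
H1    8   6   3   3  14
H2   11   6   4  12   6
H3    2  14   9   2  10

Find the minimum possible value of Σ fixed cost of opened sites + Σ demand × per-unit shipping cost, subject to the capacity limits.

553

Open {H1, H2, H3}; cheapest assignment that respects the capacities:
  H1 (cap 17, load 16): #3, #4 — cost 11×3 + 5×3 = 48
  H2 (cap 15, load 9): #2 — cost 9×6 = 54
  H3 (cap 18, load 17): #1, #5 — cost 5×2 + 12×10 = 130
  Shipping 232, fixed 321 → total 553.
  Any other capacity-feasible assignment to {H1, H2, H3} ships for at least 232.
Total demand is 42 and no other set of sites has combined capacity ≥ 42, so {H1, H2, H3} is the only feasible choice of open sites. Minimum: 553.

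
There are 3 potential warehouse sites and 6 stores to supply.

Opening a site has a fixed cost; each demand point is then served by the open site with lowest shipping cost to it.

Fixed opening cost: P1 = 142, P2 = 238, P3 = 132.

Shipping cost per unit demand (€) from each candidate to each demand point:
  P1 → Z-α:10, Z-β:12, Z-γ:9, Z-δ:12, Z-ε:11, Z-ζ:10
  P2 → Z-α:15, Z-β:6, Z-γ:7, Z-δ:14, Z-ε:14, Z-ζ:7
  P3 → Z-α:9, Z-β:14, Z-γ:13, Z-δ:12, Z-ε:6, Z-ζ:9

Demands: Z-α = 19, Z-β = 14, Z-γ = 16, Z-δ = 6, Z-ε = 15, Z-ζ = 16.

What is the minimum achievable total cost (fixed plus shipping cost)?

Open {P2, P3}: assign each demand point to its cheapest open site.
  Z-α→P3 19×9=171, Z-β→P2 14×6=84, Z-γ→P2 16×7=112, Z-δ→P3 6×12=72, Z-ε→P3 15×6=90, Z-ζ→P2 16×7=112
  shipping cost 641, fixed 370 → total 1011.
Compare {P3}: shipping cost 881 + fixed 132 = 1013.
Compare {P1}: shipping cost 899 + fixed 142 = 1041.
Compare {P1, P3}: shipping cost 789 + fixed 274 = 1063.
All other subsets cost ≥ 1013. Minimum total cost: 1011.

1011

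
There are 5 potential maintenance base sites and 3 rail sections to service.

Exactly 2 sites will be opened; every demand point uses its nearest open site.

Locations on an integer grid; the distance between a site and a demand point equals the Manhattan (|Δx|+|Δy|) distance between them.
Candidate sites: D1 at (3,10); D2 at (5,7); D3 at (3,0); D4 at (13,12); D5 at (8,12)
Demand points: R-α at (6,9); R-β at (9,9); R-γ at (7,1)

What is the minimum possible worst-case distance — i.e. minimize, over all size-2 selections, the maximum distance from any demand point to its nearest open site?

5

Open {D3, D5}.
  Farthest demand point is R-α at distance 5 (to D5); all others are ≤ 5.
With {D2, D3} the worst case is 6.
With {D1, D3} the worst case is 7.
No size-2 selection achieves below 5.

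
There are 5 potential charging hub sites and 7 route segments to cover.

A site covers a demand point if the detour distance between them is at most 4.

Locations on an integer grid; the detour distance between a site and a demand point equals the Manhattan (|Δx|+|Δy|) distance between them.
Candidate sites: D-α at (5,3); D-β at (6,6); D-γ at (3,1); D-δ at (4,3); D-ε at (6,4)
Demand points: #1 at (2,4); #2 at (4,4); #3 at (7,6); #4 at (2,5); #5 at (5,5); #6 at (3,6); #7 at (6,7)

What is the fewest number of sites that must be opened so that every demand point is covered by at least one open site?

Coverage sets (demand points within 4 of each site):
  D-α: {#1, #2, #5}
  D-β: {#2, #3, #5, #6, #7}
  D-γ: {#1, #2}
  D-δ: {#1, #2, #4, #5, #6}
  D-ε: {#1, #2, #3, #5, #7}
No single site covers all 7 demand points.
But {D-β, D-δ} covers everything, so the minimum is 2.

2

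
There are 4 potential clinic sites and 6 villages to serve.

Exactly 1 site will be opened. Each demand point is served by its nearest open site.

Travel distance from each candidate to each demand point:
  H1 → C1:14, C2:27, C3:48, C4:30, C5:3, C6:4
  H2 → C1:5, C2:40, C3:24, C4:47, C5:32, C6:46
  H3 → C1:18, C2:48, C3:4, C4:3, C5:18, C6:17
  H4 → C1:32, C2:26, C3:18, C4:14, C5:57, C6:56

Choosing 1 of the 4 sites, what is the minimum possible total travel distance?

Open {H3}.
  C1→H3 18, C2→H3 48, C3→H3 4, C4→H3 3, C5→H3 18, C6→H3 17  ⇒ total 108.
Compare {H1}: total 126.
Compare {H2}: total 194.
No size-1 selection does better; minimum is 108.

108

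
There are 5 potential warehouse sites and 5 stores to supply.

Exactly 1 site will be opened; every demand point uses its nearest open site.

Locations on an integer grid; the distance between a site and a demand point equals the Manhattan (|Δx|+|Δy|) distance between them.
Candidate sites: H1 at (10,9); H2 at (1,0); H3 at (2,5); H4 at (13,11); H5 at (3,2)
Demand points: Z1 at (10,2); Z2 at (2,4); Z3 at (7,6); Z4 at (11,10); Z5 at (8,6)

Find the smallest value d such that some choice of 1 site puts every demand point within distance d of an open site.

13

Open {H1}.
  Farthest demand point is Z2 at distance 13 (to H1); all others are ≤ 13.
With {H3} the worst case is 14.
With {H5} the worst case is 16.
No size-1 selection achieves below 13.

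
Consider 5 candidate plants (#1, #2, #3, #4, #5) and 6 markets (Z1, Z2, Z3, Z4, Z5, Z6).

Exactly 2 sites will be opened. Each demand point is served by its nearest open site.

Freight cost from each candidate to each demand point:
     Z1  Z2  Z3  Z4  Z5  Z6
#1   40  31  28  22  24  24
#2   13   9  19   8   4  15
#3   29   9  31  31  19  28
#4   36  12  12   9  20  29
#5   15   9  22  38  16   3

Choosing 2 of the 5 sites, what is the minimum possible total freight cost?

Open {#2, #5}.
  Z1→#2 13, Z2→#2 9, Z3→#2 19, Z4→#2 8, Z5→#2 4, Z6→#5 3  ⇒ total 56.
Compare {#2, #4}: total 61.
Compare {#4, #5}: total 64.
No size-2 selection does better; minimum is 56.

56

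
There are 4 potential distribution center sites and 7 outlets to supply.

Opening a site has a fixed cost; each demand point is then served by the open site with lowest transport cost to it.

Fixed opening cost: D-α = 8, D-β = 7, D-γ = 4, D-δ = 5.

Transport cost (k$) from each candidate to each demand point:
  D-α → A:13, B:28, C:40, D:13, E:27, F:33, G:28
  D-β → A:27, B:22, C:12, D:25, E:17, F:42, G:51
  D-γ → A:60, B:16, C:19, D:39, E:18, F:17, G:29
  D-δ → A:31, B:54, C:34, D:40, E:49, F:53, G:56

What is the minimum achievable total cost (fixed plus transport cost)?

Open {D-α, D-β, D-γ}: assign each demand point to its cheapest open site.
  A→D-α 13, B→D-γ 16, C→D-β 12, D→D-α 13, E→D-β 17, F→D-γ 17, G→D-α 28
  transport cost 116, fixed 19 → total 135.
Compare {D-α, D-γ}: transport cost 124 + fixed 12 = 136.
Compare {D-α, D-β, D-γ, D-δ}: transport cost 116 + fixed 24 = 140.
Compare {D-α, D-γ, D-δ}: transport cost 124 + fixed 17 = 141.
All other subsets cost ≥ 136. Minimum total cost: 135.

135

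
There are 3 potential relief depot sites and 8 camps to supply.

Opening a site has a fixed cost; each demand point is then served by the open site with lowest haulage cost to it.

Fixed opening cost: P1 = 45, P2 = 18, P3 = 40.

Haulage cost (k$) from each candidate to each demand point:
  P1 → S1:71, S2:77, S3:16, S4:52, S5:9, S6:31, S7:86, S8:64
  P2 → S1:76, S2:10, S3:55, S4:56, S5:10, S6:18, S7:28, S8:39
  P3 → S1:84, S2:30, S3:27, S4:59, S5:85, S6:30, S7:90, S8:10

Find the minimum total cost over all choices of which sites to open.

293

Open {P2, P3}: assign each demand point to its cheapest open site.
  S1→P2 76, S2→P2 10, S3→P3 27, S4→P2 56, S5→P2 10, S6→P2 18, S7→P2 28, S8→P3 10
  haulage cost 235, fixed 58 → total 293.
Compare {P1, P2}: haulage cost 243 + fixed 63 = 306.
Compare {P2}: haulage cost 292 + fixed 18 = 310.
Compare {P1, P2, P3}: haulage cost 214 + fixed 103 = 317.
All other subsets cost ≥ 306. Minimum total cost: 293.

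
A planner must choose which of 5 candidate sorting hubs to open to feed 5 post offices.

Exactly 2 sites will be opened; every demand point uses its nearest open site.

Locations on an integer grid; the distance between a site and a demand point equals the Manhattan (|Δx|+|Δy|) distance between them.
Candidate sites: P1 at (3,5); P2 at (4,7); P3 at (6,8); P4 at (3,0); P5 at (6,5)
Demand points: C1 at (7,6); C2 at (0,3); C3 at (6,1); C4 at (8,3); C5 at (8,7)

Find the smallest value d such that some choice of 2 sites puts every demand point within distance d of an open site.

5

Open {P1, P5}.
  Farthest demand point is C2 at distance 5 (to P1); all others are ≤ 5.
With {P4, P5} the worst case is 6.
With {P1, P2} the worst case is 7.
No size-2 selection achieves below 5.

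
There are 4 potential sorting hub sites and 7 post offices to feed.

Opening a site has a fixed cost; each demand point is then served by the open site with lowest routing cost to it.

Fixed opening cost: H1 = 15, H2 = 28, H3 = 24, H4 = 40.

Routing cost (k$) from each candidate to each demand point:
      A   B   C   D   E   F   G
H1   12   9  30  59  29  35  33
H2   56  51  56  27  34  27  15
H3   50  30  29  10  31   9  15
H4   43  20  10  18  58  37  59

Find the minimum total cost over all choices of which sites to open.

152

Open {H1, H3}: assign each demand point to its cheapest open site.
  A→H1 12, B→H1 9, C→H3 29, D→H3 10, E→H1 29, F→H3 9, G→H3 15
  routing cost 113, fixed 39 → total 152.
Compare {H1, H3, H4}: routing cost 94 + fixed 79 = 173.
Compare {H1, H2, H3}: routing cost 113 + fixed 67 = 180.
Compare {H1, H2}: routing cost 149 + fixed 43 = 192.
All other subsets cost ≥ 173. Minimum total cost: 152.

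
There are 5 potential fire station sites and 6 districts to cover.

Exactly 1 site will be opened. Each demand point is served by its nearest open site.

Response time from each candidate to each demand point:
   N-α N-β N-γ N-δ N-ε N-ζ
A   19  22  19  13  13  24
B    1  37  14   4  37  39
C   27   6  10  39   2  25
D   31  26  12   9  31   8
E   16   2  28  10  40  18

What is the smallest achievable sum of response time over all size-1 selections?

Open {C}.
  N-α→C 27, N-β→C 6, N-γ→C 10, N-δ→C 39, N-ε→C 2, N-ζ→C 25  ⇒ total 109.
Compare {A}: total 110.
Compare {E}: total 114.
No size-1 selection does better; minimum is 109.

109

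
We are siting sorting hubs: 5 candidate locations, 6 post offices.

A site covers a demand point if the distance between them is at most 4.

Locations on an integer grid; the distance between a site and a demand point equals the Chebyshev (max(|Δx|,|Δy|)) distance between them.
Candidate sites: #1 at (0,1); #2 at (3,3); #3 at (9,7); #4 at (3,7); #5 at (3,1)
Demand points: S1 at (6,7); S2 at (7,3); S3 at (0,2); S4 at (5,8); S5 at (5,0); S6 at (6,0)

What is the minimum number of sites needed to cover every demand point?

Coverage sets (demand points within 4 of each site):
  #1: {S3}
  #2: {S1, S2, S3, S5, S6}
  #3: {S1, S2, S4}
  #4: {S1, S2, S4}
  #5: {S2, S3, S5, S6}
No single site covers all 6 demand points.
But {#2, #3} covers everything, so the minimum is 2.

2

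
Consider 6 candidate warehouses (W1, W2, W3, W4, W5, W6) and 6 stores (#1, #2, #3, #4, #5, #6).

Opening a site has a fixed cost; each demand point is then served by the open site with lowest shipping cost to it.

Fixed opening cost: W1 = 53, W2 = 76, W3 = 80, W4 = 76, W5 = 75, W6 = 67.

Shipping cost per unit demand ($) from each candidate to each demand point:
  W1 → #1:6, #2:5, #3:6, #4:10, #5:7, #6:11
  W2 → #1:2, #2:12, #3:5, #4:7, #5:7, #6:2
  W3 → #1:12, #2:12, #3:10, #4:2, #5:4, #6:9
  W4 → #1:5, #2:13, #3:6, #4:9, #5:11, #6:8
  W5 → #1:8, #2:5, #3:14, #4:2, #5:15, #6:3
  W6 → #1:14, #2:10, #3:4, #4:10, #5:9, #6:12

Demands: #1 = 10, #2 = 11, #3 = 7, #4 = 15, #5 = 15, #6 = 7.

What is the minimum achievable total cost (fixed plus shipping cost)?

410

Open {W2, W5}: assign each demand point to its cheapest open site.
  #1→W2 10×2=20, #2→W5 11×5=55, #3→W2 7×5=35, #4→W5 15×2=30, #5→W2 15×7=105, #6→W2 7×2=14
  shipping cost 259, fixed 151 → total 410.
Compare {W1, W2, W3}: shipping cost 214 + fixed 209 = 423.
Compare {W1, W5}: shipping cost 313 + fixed 128 = 441.
Compare {W1, W3}: shipping cost 310 + fixed 133 = 443.
All other subsets cost ≥ 423. Minimum total cost: 410.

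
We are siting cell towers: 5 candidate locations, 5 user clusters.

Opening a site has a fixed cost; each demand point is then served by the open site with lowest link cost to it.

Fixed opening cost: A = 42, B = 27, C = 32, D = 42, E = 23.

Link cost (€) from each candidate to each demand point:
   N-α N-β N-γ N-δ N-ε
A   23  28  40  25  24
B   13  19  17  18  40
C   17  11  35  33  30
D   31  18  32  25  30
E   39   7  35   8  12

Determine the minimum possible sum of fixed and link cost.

107

Open {B, E}: assign each demand point to its cheapest open site.
  N-α→B 13, N-β→E 7, N-γ→B 17, N-δ→E 8, N-ε→E 12
  link cost 57, fixed 50 → total 107.
Compare {E}: link cost 101 + fixed 23 = 124.
Compare {B}: link cost 107 + fixed 27 = 134.
Compare {C, E}: link cost 79 + fixed 55 = 134.
All other subsets cost ≥ 124. Minimum total cost: 107.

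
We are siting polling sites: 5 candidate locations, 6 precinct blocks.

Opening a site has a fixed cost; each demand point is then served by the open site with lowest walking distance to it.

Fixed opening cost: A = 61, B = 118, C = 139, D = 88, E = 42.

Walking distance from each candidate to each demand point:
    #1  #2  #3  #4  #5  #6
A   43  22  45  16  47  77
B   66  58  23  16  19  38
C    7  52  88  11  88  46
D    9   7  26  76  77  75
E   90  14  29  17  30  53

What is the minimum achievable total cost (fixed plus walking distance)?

Open {D, E}: assign each demand point to its cheapest open site.
  #1→D 9, #2→D 7, #3→D 26, #4→E 17, #5→E 30, #6→E 53
  walking distance 142, fixed 130 → total 272.
Compare {E}: walking distance 233 + fixed 42 = 275.
Compare {A, E}: walking distance 185 + fixed 103 = 288.
Compare {A}: walking distance 250 + fixed 61 = 311.
All other subsets cost ≥ 275. Minimum total cost: 272.

272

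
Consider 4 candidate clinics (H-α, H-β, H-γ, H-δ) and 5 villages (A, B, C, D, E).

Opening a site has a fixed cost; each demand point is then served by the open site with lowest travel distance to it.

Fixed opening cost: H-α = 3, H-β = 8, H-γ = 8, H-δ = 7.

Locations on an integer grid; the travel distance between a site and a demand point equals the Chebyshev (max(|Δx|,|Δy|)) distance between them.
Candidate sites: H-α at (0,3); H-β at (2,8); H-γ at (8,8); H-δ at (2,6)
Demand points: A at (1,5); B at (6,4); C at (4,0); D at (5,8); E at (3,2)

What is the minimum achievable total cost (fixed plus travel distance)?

Open {H-α}: assign each demand point to its cheapest open site.
  A→H-α 2, B→H-α 6, C→H-α 4, D→H-α 5, E→H-α 3
  travel distance 20, fixed 3 → total 23.
Compare {H-δ}: travel distance 18 + fixed 7 = 25.
Compare {H-α, H-δ}: travel distance 15 + fixed 10 = 25.
Compare {H-α, H-β}: travel distance 16 + fixed 11 = 27.
All other subsets cost ≥ 25. Minimum total cost: 23.

23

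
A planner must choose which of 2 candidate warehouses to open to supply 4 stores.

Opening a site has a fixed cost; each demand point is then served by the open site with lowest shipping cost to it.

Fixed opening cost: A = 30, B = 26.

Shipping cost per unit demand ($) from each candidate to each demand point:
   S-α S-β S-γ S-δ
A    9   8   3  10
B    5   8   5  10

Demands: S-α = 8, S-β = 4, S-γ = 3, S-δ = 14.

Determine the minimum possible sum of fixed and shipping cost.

Open {B}: assign each demand point to its cheapest open site.
  S-α→B 8×5=40, S-β→B 4×8=32, S-γ→B 3×5=15, S-δ→B 14×10=140
  shipping cost 227, fixed 26 → total 253.
Compare {A, B}: shipping cost 221 + fixed 56 = 277.
Compare {A}: shipping cost 253 + fixed 30 = 283.

253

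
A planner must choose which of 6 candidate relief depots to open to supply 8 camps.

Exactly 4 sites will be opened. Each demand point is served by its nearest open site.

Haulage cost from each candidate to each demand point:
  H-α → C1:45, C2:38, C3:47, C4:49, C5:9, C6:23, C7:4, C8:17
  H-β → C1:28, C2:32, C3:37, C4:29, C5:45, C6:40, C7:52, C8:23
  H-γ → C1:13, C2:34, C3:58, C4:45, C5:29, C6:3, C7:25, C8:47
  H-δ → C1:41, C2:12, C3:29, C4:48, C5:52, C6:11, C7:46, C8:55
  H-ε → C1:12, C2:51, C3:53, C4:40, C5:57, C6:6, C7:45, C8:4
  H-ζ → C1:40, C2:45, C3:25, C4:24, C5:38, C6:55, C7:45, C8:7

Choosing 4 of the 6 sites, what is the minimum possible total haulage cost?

96

Open {H-α, H-δ, H-ε, H-ζ}.
  C1→H-ε 12, C2→H-δ 12, C3→H-ζ 25, C4→H-ζ 24, C5→H-α 9, C6→H-ε 6, C7→H-α 4, C8→H-ε 4  ⇒ total 96.
Compare {H-α, H-γ, H-δ, H-ζ}: total 97.
Compare {H-α, H-β, H-δ, H-ε}: total 105.
No size-4 selection does better; minimum is 96.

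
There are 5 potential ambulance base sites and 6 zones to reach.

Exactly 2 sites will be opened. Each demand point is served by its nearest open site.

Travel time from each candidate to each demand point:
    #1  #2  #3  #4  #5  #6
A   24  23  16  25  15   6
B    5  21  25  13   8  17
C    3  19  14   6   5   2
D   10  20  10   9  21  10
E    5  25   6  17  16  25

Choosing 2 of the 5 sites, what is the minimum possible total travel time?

Open {C, E}.
  #1→C 3, #2→C 19, #3→E 6, #4→C 6, #5→C 5, #6→C 2  ⇒ total 41.
Compare {C, D}: total 45.
Compare {A, C}: total 49.
No size-2 selection does better; minimum is 41.

41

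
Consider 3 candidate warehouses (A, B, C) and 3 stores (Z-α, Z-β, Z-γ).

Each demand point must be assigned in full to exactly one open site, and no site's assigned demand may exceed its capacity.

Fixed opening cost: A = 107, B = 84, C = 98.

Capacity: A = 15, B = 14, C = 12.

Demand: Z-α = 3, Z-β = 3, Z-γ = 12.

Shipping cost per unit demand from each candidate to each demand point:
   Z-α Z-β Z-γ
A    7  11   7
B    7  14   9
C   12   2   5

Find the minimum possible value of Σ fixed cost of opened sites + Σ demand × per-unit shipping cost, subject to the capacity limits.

305

Open {B, C}; cheapest assignment that respects the capacities:
  B (cap 14, load 6): Z-α, Z-β — cost 3×7 + 3×14 = 63
  C (cap 12, load 12): Z-γ — cost 12×5 = 60
  Shipping 123, fixed 182 → total 305.
  Any other capacity-feasible assignment to {B, C} ships for at least 123.
Compare {A, C}: its best feasible assignment gives total 316.
Compare {A, B}: its best feasible assignment gives total 329.
Every other set of open sites that can feasibly serve all demand totals ≥ 316 even under its best assignment. Minimum: 305.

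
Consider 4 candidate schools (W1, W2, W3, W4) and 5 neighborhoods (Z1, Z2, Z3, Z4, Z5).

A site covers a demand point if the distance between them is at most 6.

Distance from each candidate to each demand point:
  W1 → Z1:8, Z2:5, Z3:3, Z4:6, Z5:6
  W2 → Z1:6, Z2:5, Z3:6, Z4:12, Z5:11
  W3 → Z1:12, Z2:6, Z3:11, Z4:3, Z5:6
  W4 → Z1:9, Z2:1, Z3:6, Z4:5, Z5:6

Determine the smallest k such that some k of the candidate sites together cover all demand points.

2

Coverage sets (demand points within 6 of each site):
  W1: {Z2, Z3, Z4, Z5}
  W2: {Z1, Z2, Z3}
  W3: {Z2, Z4, Z5}
  W4: {Z2, Z3, Z4, Z5}
No single site covers all 5 demand points.
But {W1, W2} covers everything, so the minimum is 2.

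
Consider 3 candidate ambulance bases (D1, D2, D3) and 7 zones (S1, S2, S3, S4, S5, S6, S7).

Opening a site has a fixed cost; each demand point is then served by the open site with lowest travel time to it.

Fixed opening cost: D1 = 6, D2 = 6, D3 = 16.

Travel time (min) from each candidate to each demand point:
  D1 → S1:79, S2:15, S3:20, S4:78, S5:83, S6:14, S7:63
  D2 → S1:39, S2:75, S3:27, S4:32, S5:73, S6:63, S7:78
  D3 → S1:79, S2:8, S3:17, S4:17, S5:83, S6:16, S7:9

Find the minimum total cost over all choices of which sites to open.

Open {D2, D3}: assign each demand point to its cheapest open site.
  S1→D2 39, S2→D3 8, S3→D3 17, S4→D3 17, S5→D2 73, S6→D3 16, S7→D3 9
  travel time 179, fixed 22 → total 201.
Compare {D1, D2, D3}: travel time 177 + fixed 28 = 205.
Compare {D3}: travel time 229 + fixed 16 = 245.
Compare {D1, D3}: travel time 227 + fixed 22 = 249.
All other subsets cost ≥ 205. Minimum total cost: 201.

201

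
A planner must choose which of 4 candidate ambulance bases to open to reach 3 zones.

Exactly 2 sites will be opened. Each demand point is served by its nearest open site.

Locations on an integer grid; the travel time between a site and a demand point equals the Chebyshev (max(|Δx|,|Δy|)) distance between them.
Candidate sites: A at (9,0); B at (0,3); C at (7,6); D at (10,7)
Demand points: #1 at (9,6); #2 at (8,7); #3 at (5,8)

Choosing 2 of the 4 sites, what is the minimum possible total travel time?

Open {C, D}.
  #1→D 1, #2→C 1, #3→C 2  ⇒ total 4.
Compare {A, C}: total 5.
Compare {B, C}: total 5.
No size-2 selection does better; minimum is 4.

4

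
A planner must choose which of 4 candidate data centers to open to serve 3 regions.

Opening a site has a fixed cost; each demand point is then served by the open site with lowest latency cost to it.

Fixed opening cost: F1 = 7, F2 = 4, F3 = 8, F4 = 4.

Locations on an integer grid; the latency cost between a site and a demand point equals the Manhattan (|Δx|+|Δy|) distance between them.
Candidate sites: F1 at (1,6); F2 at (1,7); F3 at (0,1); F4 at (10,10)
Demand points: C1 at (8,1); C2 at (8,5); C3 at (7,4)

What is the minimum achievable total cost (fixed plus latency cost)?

31

Open {F4}: assign each demand point to its cheapest open site.
  C1→F4 11, C2→F4 7, C3→F4 9
  latency cost 27, fixed 4 → total 31.
Compare {F1}: latency cost 28 + fixed 7 = 35.
Compare {F2}: latency cost 31 + fixed 4 = 35.
Compare {F2, F4}: latency cost 27 + fixed 8 = 35.
All other subsets cost ≥ 35. Minimum total cost: 31.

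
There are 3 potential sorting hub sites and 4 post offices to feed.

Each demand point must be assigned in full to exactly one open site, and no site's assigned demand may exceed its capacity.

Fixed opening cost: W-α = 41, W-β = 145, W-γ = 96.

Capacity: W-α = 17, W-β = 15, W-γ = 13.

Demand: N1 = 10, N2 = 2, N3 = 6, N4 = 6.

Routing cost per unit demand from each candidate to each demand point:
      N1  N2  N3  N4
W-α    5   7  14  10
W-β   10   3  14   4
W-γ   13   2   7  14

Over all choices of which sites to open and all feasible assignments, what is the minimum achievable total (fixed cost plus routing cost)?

Open {W-α, W-γ}; cheapest assignment that respects the capacities:
  W-α (cap 17, load 16): N1, N4 — cost 10×5 + 6×10 = 110
  W-γ (cap 13, load 8): N2, N3 — cost 2×2 + 6×7 = 46
  Shipping 156, fixed 137 → total 293.
  Any other capacity-feasible assignment to {W-α, W-γ} ships for at least 156.
Compare {W-α, W-β}: its best feasible assignment gives total 350.
Compare {W-α, W-β, W-γ}: its best feasible assignment gives total 402.
Every other set of open sites that can feasibly serve all demand totals ≥ 350 even under its best assignment. Minimum: 293.

293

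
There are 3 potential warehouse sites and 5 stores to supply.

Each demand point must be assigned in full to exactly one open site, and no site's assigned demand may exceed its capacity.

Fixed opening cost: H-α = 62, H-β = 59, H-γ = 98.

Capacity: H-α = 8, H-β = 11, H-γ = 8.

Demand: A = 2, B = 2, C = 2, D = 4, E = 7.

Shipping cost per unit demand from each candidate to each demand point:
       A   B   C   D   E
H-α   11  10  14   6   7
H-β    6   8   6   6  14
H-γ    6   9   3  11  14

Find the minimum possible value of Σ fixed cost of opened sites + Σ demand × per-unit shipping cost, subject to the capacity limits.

Open {H-α, H-β}; cheapest assignment that respects the capacities:
  H-α (cap 8, load 7): E — cost 7×7 = 49
  H-β (cap 11, load 10): A, B, C, D — cost 2×6 + 2×8 + 2×6 + 4×6 = 64
  Shipping 113, fixed 121 → total 234.
  Any other capacity-feasible assignment to {H-α, H-β} ships for at least 113.
Compare {H-β, H-γ}: its best feasible assignment gives total 315.
Compare {H-α, H-β, H-γ}: its best feasible assignment gives total 326.
Every other set of open sites that can feasibly serve all demand totals ≥ 315 even under its best assignment. Minimum: 234.

234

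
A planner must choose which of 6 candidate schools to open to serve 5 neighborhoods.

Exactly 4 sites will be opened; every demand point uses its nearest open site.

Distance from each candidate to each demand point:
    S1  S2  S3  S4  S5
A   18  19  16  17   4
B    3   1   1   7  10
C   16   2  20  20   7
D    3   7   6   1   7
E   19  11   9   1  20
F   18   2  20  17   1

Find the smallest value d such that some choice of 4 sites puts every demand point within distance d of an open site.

Open {A, B, D, F}.
  Farthest demand point is S1 at distance 3 (to B); all others are ≤ 3.
With {A, B, E, F} the worst case is 3.
With {B, C, D, F} the worst case is 3.
No size-4 selection achieves below 3.

3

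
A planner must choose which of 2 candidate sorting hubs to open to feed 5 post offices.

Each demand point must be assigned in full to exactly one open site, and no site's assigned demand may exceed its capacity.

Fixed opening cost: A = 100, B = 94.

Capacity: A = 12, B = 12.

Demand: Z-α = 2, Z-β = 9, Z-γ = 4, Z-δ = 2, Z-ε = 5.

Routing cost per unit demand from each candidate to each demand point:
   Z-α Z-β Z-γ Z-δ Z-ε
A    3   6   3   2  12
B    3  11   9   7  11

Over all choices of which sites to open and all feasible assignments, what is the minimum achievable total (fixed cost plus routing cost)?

Open {A, B}; cheapest assignment that respects the capacities:
  A (cap 12, load 11): Z-β, Z-δ — cost 9×6 + 2×2 = 58
  B (cap 12, load 11): Z-α, Z-γ, Z-ε — cost 2×3 + 4×9 + 5×11 = 97
  Shipping 155, fixed 194 → total 349.
  Any other capacity-feasible assignment to {A, B} ships for at least 155.
Total demand is 22 and no other set of sites has combined capacity ≥ 22, so {A, B} is the only feasible choice of open sites. Minimum: 349.

349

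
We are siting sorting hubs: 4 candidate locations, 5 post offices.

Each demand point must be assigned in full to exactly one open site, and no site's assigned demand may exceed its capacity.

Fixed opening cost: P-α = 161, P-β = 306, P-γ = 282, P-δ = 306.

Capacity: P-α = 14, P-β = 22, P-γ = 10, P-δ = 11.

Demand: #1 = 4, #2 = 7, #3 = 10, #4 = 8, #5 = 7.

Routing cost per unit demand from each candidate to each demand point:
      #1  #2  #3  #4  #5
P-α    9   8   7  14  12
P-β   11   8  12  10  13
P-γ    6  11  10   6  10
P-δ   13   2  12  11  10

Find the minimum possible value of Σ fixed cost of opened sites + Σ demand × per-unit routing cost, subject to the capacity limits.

Open {P-α, P-β}; cheapest assignment that respects the capacities:
  P-α (cap 14, load 14): #1, #3 — cost 4×9 + 10×7 = 106
  P-β (cap 22, load 22): #2, #4, #5 — cost 7×8 + 8×10 + 7×13 = 227
  Shipping 333, fixed 467 → total 800.
  Any other capacity-feasible assignment to {P-α, P-β} ships for at least 333.
Compare {P-α, P-β, P-γ}: its best feasible assignment gives total 1050.
Compare {P-α, P-β, P-δ}: its best feasible assignment gives total 1064.
Every other set of open sites that can feasibly serve all demand totals ≥ 1050 even under its best assignment. Minimum: 800.

800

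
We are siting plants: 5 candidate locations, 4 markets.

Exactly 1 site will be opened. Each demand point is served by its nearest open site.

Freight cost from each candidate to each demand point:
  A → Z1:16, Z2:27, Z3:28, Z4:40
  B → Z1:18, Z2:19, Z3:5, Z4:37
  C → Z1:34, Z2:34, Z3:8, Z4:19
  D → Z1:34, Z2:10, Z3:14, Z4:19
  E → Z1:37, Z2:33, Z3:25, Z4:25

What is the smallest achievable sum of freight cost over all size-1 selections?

77

Open {D}.
  Z1→D 34, Z2→D 10, Z3→D 14, Z4→D 19  ⇒ total 77.
Compare {B}: total 79.
Compare {C}: total 95.
No size-1 selection does better; minimum is 77.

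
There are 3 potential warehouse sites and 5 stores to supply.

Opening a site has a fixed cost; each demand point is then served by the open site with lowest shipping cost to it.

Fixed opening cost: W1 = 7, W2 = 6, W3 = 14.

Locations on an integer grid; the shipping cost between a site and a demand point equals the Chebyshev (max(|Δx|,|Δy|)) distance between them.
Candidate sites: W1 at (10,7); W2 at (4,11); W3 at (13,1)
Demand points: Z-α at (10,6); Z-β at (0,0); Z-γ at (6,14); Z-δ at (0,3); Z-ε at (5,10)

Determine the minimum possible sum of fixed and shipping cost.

35

Open {W2}: assign each demand point to its cheapest open site.
  Z-α→W2 6, Z-β→W2 11, Z-γ→W2 3, Z-δ→W2 8, Z-ε→W2 1
  shipping cost 29, fixed 6 → total 35.
Compare {W1, W2}: shipping cost 23 + fixed 13 = 36.
Compare {W1}: shipping cost 33 + fixed 7 = 40.
Compare {W2, W3}: shipping cost 28 + fixed 20 = 48.
All other subsets cost ≥ 36. Minimum total cost: 35.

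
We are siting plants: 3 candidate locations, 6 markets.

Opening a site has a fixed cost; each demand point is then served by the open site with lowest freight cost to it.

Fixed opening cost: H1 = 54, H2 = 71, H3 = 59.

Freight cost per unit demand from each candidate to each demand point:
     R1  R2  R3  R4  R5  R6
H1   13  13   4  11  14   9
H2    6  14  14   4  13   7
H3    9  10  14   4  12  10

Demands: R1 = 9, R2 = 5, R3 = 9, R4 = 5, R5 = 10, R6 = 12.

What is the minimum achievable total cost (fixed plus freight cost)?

514

Open {H1, H2}: assign each demand point to its cheapest open site.
  R1→H2 9×6=54, R2→H1 5×13=65, R3→H1 9×4=36, R4→H2 5×4=20, R5→H2 10×13=130, R6→H2 12×7=84
  freight cost 389, fixed 125 → total 514.
Compare {H1, H3}: freight cost 415 + fixed 113 = 528.
Compare {H1, H2, H3}: freight cost 364 + fixed 184 = 548.
Compare {H2}: freight cost 484 + fixed 71 = 555.
All other subsets cost ≥ 528. Minimum total cost: 514.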